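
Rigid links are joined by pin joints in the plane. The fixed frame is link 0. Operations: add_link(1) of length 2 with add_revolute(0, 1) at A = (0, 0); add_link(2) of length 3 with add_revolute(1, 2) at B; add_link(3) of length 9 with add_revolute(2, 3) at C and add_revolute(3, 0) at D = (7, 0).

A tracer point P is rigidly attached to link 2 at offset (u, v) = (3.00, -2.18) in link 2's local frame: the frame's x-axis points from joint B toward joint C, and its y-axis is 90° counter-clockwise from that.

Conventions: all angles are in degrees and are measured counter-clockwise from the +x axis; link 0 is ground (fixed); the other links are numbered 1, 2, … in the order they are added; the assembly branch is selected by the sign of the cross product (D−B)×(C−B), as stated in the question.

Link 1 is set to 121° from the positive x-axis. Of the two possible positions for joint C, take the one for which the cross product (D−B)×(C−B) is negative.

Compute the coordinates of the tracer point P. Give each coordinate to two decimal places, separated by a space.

A=(0,0), D=(7.00,0)
B = A + 2.00·(cos121°, sin121°) = (-1.0301, 1.7143)
|BD| = 8.2110
circle(B,3.00) ∩ circle(D,9.00): a=-0.2788, h=2.9870
  candidates: C₊=(-0.6791,4.6937) cross=24.526; C₋=(-1.9264,-1.1486) cross=-24.526
  branch - wants cross < 0 → take C=(-1.9264,-1.1486) (cross=-24.526)
ex = (C−B)/|BC| = (-0.2988,-0.9543); ey = (0.9543,-0.2988)
P = B + 3.00·ex + -2.18·ey = (-4.0068,-0.4973)

-4.01 -0.50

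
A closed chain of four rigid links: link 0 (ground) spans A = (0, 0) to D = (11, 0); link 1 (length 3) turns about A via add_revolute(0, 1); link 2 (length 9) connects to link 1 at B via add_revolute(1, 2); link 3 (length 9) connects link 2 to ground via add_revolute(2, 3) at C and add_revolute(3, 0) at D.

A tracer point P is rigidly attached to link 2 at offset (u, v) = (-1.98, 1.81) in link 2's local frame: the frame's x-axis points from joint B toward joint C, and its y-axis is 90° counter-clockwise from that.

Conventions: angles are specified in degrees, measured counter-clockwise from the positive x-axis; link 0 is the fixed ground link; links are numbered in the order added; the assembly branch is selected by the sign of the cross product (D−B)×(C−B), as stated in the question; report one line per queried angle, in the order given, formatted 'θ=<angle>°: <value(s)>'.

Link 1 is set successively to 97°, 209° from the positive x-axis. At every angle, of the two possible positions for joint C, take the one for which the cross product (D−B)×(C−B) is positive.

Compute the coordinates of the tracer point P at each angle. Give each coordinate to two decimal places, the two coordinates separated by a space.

A=(0,0), D=(11.00,0)
θ=97°: B = A + 3.00·(cos97°, sin97°) = (-0.3656, 2.9776)
θ=97°: |BD| = 11.7492
θ=97°: circle(B,9.00) ∩ circle(D,9.00): a=5.8746, h=6.8183
θ=97°:   candidates: C₊=(7.0452,8.0845) cross=80.109; C₋=(3.5892,-5.1069) cross=-80.109
θ=97°:   branch + wants cross > 0 → take C=(7.0452,8.0845) (cross=80.109)
θ=97°: ex = (C−B)/|BC| = (0.8234,0.5674); ey = (-0.5674,0.8234)
θ=97°: P = B + -1.98·ex + 1.81·ey = (-3.0230,3.3445)
θ=209°: B = A + 3.00·(cos209°, sin209°) = (-2.6239, -1.4544)
θ=209°: |BD| = 13.7013
θ=209°: circle(B,9.00) ∩ circle(D,9.00): a=6.8506, h=5.8368
θ=209°:   candidates: C₊=(3.5685,5.0767) cross=79.972; C₋=(4.8077,-6.5311) cross=-79.972
θ=209°:   branch + wants cross > 0 → take C=(3.5685,5.0767) (cross=79.972)
θ=209°: ex = (C−B)/|BC| = (0.6880,0.7257); ey = (-0.7257,0.6880)
θ=209°: P = B + -1.98·ex + 1.81·ey = (-5.2996,-1.6459)

θ=97°: -3.02 3.34
θ=209°: -5.30 -1.65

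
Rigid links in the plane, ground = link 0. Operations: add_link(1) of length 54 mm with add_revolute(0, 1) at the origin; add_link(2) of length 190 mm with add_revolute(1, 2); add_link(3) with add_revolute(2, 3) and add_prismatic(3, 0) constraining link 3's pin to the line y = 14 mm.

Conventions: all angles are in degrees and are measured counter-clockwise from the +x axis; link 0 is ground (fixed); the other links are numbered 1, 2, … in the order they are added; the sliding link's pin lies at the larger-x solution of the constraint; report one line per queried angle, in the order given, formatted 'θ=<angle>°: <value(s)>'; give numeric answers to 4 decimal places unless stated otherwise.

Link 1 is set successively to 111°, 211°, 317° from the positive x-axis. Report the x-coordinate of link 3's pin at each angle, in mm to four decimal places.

geometry: r = 54 mm, L = 190 mm, e = 14 mm
θ=111°: crank pin P = (r cos θ, r sin θ) = (-19.351869, 50.413343)
θ=111°: h = r sin θ − e = 50.413343 − 14 = 36.413343
θ=111°: x = r cos θ + √(L² − h²) = -19.351869 + 186.478064 = 167.126195
θ=211°: crank pin P = (r cos θ, r sin θ) = (-46.287034, -27.812056)
θ=211°: h = r sin θ − e = -27.812056 − 14 = -41.812056
θ=211°: x = r cos θ + √(L² − h²) = -46.287034 + 185.342256 = 139.055222
θ=317°: crank pin P = (r cos θ, r sin θ) = (39.493100, -36.827911)
θ=317°: h = r sin θ − e = -36.827911 − 14 = -50.827911
θ=317°: x = r cos θ + √(L² − h²) = 39.493100 + 183.075185 = 222.568285

θ=111°: 167.1262
θ=211°: 139.0552
θ=317°: 222.5683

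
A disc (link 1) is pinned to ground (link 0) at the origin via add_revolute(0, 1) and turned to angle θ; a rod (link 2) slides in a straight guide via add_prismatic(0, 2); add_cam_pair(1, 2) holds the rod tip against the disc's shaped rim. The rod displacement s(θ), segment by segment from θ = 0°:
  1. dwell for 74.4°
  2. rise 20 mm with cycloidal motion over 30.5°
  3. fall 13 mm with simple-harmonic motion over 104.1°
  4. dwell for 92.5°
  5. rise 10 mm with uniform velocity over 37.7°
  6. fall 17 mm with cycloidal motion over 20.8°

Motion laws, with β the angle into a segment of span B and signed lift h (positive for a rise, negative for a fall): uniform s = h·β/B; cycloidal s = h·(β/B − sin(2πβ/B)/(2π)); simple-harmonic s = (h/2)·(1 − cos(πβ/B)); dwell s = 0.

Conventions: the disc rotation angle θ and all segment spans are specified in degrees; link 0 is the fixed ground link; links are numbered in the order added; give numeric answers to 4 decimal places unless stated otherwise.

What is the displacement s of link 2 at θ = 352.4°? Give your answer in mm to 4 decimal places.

segment 1 (0° to 74.4°, dwell): s unchanged at 0.0000
segment 2 (74.4° to 104.9°, cycloidal, h = 20) is passed completely: s = 0.0000 + (20) = 20.0000
segment 3 (104.9° to 209°, simple-harmonic, h = -13) is passed completely: s = 20.0000 + (-13) = 7.0000
segment 4 (209° to 301.5°, dwell): s unchanged at 7.0000
segment 5 (301.5° to 339.2°, uniform, h = 10) is passed completely: s = 7.0000 + (10) = 17.0000
θ = 352.4° falls in segment 6 (339.2° to 360°, cycloidal, h = -17): β = 352.4 − 339.2 = 13.2°, B = 20.8°; Δs = -17·(0.6346 − sin(2π·0.6346)/(2π)) = -12.8137; s = 17.0000 − 12.8137 = 4.1863

4.1863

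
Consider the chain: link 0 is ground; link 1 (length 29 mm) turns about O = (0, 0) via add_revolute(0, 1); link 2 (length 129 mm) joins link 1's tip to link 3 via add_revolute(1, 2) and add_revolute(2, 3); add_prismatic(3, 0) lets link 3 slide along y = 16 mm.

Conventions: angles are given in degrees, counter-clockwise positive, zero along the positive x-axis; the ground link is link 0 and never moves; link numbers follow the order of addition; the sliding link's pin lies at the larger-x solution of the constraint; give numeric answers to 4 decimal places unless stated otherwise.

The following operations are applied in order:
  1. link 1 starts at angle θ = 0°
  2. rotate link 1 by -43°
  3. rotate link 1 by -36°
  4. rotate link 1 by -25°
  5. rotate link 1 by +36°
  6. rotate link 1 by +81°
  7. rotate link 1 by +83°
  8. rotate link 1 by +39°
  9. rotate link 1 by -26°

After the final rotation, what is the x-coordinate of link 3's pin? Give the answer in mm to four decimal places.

geometry: r = 29 mm, L = 129 mm, e = 16 mm; θ starts at 0°
rotate link 1 by -43°: θ ← 0° -43° = -43°
rotate link 1 by -36°: θ ← -43° -36° = -79°
rotate link 1 by -25°: θ ← -79° -25° = -104°
rotate link 1 by +36°: θ ← -104° +36° = -68°
rotate link 1 by +81°: θ ← -68° +81° = 13°
rotate link 1 by +83°: θ ← 13° +83° = 96°
rotate link 1 by +39°: θ ← 96° +39° = 135°
rotate link 1 by -26°: θ ← 135° -26° = 109°
crank pin P = (r cos θ, r sin θ) = (-9.441476, 27.420039)
h = r sin θ − e = 27.420039 − 16 = 11.420039
x = r cos θ + √(L² − h²) = -9.441476 + 128.493512 = 119.052036

119.0520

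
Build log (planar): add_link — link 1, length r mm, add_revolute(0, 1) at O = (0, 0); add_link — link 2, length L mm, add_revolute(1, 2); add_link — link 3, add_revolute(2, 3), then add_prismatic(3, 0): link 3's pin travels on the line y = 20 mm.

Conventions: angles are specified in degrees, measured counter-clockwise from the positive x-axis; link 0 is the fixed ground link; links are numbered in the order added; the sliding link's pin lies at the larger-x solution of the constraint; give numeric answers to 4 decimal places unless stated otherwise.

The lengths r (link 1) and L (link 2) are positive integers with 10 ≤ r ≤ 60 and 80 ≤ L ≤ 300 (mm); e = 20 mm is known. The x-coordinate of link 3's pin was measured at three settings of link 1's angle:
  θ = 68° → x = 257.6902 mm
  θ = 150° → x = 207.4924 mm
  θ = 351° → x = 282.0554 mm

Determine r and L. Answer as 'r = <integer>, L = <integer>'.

constraint per measurement: (x − r cos θ)² + (r sin θ − e)² = L²
subtracting the θ₁ and θ₂ equations cancels the r² and L² terms:
r = (x₁² − x₂²) / (2[(x₁cos θ₁ + e sin θ₁) − (x₂cos θ₂ + e sin θ₂)]) = 41.0000 → r = 41
L² = (x₁ − r cos θ₁)² + (r sin θ₁ − e)² = 59048.9969 → L = 243.0000 → L = 243
check at θ₃=351°: x = 282.0554 (printed 282.0554) ✓

r = 41, L = 243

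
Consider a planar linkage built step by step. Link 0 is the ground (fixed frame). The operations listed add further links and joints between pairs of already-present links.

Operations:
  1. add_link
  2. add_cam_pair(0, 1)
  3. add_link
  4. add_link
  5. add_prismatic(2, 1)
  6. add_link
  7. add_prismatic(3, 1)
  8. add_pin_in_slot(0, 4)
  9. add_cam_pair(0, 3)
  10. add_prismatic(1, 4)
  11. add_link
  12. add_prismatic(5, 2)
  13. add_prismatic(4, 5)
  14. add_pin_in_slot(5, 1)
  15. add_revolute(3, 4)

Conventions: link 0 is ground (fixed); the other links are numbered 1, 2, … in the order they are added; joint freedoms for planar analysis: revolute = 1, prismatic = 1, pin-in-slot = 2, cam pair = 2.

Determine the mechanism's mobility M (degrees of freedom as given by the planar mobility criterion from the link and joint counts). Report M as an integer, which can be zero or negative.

(L,J1,J2)=(1,0,0); link0 fixed
link1: (2,0,0)
C 0-1 [J2]: (2,0,1)
link2: (3,0,1)
link3: (4,0,1)
P 2-1 [J1]: (4,1,1)
link4: (5,1,1)
P 3-1 [J1]: (5,2,1)
PS 0-4 [J2]: (5,2,2)
C 0-3 [J2]: (5,2,3)
P 1-4 [J1]: (5,3,3)
link5: (6,3,3)
P 5-2 [J1]: (6,4,3)
P 4-5 [J1]: (6,5,3)
PS 5-1 [J2]: (6,5,4)
R 3-4 [J1]: (6,6,4)
Grübler: 3·5 − 2·6 − 4 = -1

M = -1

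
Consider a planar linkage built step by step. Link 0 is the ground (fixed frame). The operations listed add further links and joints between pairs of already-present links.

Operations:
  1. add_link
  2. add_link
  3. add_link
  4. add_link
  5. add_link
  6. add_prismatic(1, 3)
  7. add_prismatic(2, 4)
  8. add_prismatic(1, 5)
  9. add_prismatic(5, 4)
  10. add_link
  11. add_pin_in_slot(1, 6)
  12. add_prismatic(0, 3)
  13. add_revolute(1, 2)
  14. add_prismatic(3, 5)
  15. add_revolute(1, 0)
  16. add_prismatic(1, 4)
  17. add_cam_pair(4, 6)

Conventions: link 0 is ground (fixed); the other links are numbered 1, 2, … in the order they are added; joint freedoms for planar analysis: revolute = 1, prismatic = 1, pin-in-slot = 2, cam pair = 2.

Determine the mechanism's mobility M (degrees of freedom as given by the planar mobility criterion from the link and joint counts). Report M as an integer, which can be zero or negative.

L=1 J1=0 J2=0
add link → L=2 J1=0 J2=0
add link → L=3 J1=0 J2=0
add link → L=4 J1=0 J2=0
add link → L=5 J1=0 J2=0
add link → L=6 J1=0 J2=0
P@1,3 dof=1 J1 → L=6 J1=1 J2=0
P@2,4 dof=1 J1 → L=6 J1=2 J2=0
P@1,5 dof=1 J1 → L=6 J1=3 J2=0
P@5,4 dof=1 J1 → L=6 J1=4 J2=0
add link → L=7 J1=4 J2=0
PS@1,6 dof=2 J2 → L=7 J1=4 J2=1
P@0,3 dof=1 J1 → L=7 J1=5 J2=1
R@1,2 dof=1 J1 → L=7 J1=6 J2=1
P@3,5 dof=1 J1 → L=7 J1=7 J2=1
R@1,0 dof=1 J1 → L=7 J1=8 J2=1
P@1,4 dof=1 J1 → L=7 J1=9 J2=1
C@4,6 dof=2 J2 → L=7 J1=9 J2=2
M=3(L−1)−2J1−J2=3·6−2·9−2=-2

M = -2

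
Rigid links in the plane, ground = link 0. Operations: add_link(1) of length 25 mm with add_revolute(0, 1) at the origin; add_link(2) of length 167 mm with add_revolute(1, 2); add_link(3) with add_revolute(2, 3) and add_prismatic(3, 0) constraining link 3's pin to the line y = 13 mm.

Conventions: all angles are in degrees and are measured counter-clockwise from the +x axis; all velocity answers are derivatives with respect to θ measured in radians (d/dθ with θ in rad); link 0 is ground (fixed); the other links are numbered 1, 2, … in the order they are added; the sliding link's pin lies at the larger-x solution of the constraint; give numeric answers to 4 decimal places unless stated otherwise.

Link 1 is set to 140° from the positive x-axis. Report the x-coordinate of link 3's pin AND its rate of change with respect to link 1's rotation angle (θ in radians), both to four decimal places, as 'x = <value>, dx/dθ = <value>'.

geometry: r = 25 mm, L = 167 mm, e = 13 mm
crank pin P = (r cos θ, r sin θ) = (-19.151111, 16.069690)
h = r sin θ − e = 16.069690 − 13 = 3.069690
x = r cos θ + √(L² − h²) = -19.151111 + 166.971785 = 147.820674
dx/dθ = −r sin θ − h·r cos θ/√(L² − h²) (θ in radians; h = 3.069690) = -15.717607

x = 147.8207, dx/dθ = -15.7176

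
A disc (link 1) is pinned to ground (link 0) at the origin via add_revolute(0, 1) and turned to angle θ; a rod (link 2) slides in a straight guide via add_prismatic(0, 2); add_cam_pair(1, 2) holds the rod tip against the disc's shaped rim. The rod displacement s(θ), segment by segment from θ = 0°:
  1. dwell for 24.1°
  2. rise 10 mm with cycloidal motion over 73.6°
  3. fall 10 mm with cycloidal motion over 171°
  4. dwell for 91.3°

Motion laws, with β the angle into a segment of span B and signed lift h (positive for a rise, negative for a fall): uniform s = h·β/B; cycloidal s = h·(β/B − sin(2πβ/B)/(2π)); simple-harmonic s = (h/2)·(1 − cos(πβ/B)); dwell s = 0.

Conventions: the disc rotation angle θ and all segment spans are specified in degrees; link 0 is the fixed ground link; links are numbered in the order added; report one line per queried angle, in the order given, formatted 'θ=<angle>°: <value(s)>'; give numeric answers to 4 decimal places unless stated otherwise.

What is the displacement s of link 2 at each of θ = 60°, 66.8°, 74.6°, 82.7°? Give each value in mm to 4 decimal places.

segment 1 (0° to 24.1°, dwell): s unchanged at 0.0000
θ = 60° falls in segment 2 (24.1° to 97.7°, cycloidal, h = 10): β = 60 − 24.1 = 35.9°, B = 73.6°; Δs = 10·(0.4878 − sin(2π·0.4878)/(2π)) = 4.7556; s = 0.0000 + 4.7556 = 4.7556
θ = 66.8° falls in segment 2 (24.1° to 97.7°, cycloidal, h = 10): β = 66.8 − 24.1 = 42.7°, B = 73.6°; Δs = 10·(0.5802 − sin(2π·0.5802)/(2π)) = 6.5698; s = 0.0000 + 6.5698 = 6.5698
θ = 74.6° falls in segment 2 (24.1° to 97.7°, cycloidal, h = 10): β = 74.6 − 24.1 = 50.5°, B = 73.6°; Δs = 10·(0.6861 − sin(2π·0.6861)/(2π)) = 8.3266; s = 0.0000 + 8.3266 = 8.3266
θ = 82.7° falls in segment 2 (24.1° to 97.7°, cycloidal, h = 10): β = 82.7 − 24.1 = 58.6°, B = 73.6°; Δs = 10·(0.7962 − sin(2π·0.7962)/(2π)) = 9.4869; s = 0.0000 + 9.4869 = 9.4869

θ=60°: 4.7556
θ=66.8°: 6.5698
θ=74.6°: 8.3266
θ=82.7°: 9.4869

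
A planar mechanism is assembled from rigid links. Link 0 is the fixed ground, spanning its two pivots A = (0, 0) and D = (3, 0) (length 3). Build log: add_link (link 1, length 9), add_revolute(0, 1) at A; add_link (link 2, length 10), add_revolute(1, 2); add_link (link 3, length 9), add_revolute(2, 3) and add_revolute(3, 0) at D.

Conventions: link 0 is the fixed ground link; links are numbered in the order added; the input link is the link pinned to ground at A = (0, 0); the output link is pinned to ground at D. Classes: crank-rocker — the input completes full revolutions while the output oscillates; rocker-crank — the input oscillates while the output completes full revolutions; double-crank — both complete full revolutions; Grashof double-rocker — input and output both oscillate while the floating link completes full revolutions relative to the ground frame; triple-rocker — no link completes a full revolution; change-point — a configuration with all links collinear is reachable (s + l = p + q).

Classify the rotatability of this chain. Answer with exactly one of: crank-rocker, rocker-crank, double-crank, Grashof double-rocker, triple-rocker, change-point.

lengths: ground=3, input=9, coupler=10, output=9
sorted: s=3 (shortest), l=10 (longest), p+q=18
s + l = 13 vs p + q = 18
s + l < p + q (Grashof) with shortest = ground link → double-crank

double-crank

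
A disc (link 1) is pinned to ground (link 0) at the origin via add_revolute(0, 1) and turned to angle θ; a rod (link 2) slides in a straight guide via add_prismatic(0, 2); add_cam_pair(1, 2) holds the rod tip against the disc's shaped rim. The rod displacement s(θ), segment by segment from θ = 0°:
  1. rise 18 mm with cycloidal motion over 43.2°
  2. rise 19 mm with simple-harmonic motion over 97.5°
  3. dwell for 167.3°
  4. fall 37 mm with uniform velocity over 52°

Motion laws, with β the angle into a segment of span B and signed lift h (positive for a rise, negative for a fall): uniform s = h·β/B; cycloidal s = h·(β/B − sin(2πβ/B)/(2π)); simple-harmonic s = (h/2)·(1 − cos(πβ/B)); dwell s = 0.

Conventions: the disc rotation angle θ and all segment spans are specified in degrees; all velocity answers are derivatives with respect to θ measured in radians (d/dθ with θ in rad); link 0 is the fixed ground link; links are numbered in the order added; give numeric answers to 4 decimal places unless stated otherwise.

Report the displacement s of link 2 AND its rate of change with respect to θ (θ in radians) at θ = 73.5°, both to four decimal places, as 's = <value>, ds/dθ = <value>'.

segment 1 (0° to 43.2°, cycloidal, h = 18) is passed completely: s = 0.0000 + (18) = 18.0000
θ = 73.5° falls in segment 2 (43.2° to 140.7°, simple-harmonic, h = 19): β = 73.5 − 43.2 = 30.3°, B = 97.5°; Δs = 19/2·(1 − cos(π·0.3108)) = 4.1792; s = 18.0000 + 4.1792 = 22.1792
velocity in seg [43.2°–140.7°] (simple-harmonic), θ in radians: β = 30.3° = 0.5288 rad, B = 97.5° = 1.7017 rad; ds/dθ = (πh/(2B)) sin(πβ/B) = (π·19/(2·1.7017)) sin(π·0.3108) = 14.529502 mm/rad

s = 22.1792, ds/dθ = 14.5295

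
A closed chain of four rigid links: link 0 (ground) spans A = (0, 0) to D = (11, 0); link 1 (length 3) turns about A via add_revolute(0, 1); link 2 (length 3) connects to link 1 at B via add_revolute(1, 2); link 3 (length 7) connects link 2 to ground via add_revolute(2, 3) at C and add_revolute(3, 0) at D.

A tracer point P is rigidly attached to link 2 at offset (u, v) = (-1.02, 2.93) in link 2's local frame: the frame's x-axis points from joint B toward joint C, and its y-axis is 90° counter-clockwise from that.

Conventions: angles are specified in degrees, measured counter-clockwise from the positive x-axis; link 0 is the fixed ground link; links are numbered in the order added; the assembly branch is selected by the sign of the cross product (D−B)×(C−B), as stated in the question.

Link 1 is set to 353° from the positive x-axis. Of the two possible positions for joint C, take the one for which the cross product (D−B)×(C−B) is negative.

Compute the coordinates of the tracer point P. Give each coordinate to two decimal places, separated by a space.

A=(0,0), D=(11.00,0)
B = A + 3.00·(cos353°, sin353°) = (2.9776, -0.3656)
|BD| = 8.0307
circle(B,3.00) ∩ circle(D,7.00): a=1.5249, h=2.5835
  candidates: C₊=(4.3833,2.2847) cross=20.748; C₋=(4.6186,-2.8770) cross=-20.748
  branch - wants cross < 0 → take C=(4.6186,-2.8770) (cross=-20.748)
ex = (C−B)/|BC| = (0.5470,-0.8371); ey = (0.8371,0.5470)
P = B + -1.02·ex + 2.93·ey = (4.8726,2.0909)

4.87 2.09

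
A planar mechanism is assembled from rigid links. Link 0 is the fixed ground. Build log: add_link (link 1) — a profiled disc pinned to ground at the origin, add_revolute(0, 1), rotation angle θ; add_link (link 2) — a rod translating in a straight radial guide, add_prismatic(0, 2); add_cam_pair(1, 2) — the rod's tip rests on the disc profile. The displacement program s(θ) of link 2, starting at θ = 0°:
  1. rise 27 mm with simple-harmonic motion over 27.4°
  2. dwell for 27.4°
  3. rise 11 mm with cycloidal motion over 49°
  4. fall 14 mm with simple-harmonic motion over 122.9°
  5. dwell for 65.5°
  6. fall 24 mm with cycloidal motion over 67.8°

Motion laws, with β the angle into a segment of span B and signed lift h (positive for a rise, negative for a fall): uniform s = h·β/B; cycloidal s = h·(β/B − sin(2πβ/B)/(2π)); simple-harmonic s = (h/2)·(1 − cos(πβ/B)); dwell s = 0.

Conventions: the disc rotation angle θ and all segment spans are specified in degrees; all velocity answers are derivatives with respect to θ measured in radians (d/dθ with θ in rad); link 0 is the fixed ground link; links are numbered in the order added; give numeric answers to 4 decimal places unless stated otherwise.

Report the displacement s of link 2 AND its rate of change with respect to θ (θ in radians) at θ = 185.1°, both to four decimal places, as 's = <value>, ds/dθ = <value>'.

seg 1 [0°–27.4°] simple-harmonic, h=27: full span → s += 27 → s = 27.0000
seg 2 [27.4°–54.8°] dwell: s stays 27.0000
seg 3 [54.8°–103.8°] cycloidal, h=11: full span → s += 11 → s = 38.0000
seg 4 [103.8°–226.7°] simple-harmonic, h=-14: θ=185.1° here. β=81.3, B=122.9. -14/2·(1 − cos(π·0.6615)) = -10.4014 → s = 27.5986
velocity in seg [103.8°–226.7°] (simple-harmonic), θ in radians: β = 81.3° = 1.4190 rad, B = 122.9° = 2.1450 rad; ds/dθ = (πh/(2B)) sin(πβ/B) = (π·(-14)/(2·2.1450)) sin(π·0.6615) = -8.960520 mm/rad

s = 27.5986, ds/dθ = -8.9605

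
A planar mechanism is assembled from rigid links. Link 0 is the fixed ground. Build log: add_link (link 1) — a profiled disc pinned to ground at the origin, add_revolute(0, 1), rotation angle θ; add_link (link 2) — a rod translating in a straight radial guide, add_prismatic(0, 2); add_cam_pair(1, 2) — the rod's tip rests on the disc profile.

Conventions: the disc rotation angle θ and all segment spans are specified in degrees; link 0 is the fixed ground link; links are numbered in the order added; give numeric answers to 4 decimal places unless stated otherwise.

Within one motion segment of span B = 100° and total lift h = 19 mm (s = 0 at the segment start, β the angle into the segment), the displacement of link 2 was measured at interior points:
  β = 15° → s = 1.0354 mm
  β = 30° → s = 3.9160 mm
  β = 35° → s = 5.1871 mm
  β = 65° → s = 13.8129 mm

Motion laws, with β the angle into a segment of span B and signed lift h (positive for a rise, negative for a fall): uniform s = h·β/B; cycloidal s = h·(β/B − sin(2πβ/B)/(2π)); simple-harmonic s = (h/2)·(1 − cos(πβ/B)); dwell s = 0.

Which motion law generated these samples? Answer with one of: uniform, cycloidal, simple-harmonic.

candidates at β/B = r: uniform s = h·r (linear in β); cycloidal s = h·(r − sin(2πr)/(2π)); simple-harmonic s = (h/2)(1 − cos(πr))
β=15°: printed 1.0354 | uniform 2.8500, cycloidal 0.4036, simple-harmonic 1.0354
β=30°: printed 3.9160 | uniform 5.7000, cycloidal 2.8241, simple-harmonic 3.9160
β=35°: printed 5.1871 | uniform 6.6500, cycloidal 4.2036, simple-harmonic 5.1871
β=65°: printed 13.8129 | uniform 12.3500, cycloidal 14.7964, simple-harmonic 13.8129
only one law matches every sample → simple-harmonic

simple-harmonic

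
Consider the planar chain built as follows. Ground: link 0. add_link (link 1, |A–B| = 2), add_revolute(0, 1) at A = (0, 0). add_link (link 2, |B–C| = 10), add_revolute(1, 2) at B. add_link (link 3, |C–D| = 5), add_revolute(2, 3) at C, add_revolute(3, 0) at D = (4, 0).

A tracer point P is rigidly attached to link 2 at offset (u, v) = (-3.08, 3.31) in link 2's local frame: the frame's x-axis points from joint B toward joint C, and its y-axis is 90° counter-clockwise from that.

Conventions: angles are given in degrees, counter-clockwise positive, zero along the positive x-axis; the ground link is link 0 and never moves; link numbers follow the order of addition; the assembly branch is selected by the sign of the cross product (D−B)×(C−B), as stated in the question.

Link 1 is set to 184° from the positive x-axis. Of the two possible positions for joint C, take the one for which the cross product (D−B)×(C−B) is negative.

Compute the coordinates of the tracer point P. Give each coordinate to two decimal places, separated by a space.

A=(0,0), D=(4.00,0)
B = A + 2.00·(cos184°, sin184°) = (-1.9951, -0.1395)
|BD| = 5.9968
circle(B,10.00) ∩ circle(D,5.00): a=9.2518, h=3.7954
  candidates: C₊=(7.1658,3.8701) cross=22.760; C₋=(7.3424,-3.7186) cross=-22.760
  branch - wants cross < 0 → take C=(7.3424,-3.7186) (cross=-22.760)
ex = (C−B)/|BC| = (0.9338,-0.3579); ey = (0.3579,0.9338)
P = B + -3.08·ex + 3.31·ey = (-3.6864,4.0536)

-3.69 4.05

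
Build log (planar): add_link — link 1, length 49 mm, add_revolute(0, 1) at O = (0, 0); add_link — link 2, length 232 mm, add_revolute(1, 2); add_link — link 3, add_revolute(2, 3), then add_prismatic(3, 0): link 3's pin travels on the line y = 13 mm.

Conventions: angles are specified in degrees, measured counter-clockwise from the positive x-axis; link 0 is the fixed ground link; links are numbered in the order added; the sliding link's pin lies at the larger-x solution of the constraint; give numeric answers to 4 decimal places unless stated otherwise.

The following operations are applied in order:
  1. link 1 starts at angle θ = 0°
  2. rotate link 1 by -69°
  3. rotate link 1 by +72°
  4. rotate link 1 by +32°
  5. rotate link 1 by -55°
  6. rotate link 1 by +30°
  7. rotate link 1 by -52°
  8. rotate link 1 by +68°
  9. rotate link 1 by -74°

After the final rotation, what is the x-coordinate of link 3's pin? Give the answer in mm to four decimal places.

geometry: r = 49 mm, L = 232 mm, e = 13 mm; θ starts at 0°
rotate link 1 by -69°: θ ← 0° -69° = -69°
rotate link 1 by +72°: θ ← -69° +72° = 3°
rotate link 1 by +32°: θ ← 3° +32° = 35°
rotate link 1 by -55°: θ ← 35° -55° = -20°
rotate link 1 by +30°: θ ← -20° +30° = 10°
rotate link 1 by -52°: θ ← 10° -52° = -42°
rotate link 1 by +68°: θ ← -42° +68° = 26°
rotate link 1 by -74°: θ ← 26° -74° = -48°
crank pin P = (r cos θ, r sin θ) = (32.787400, -36.414096)
h = r sin θ − e = -36.414096 − 13 = -49.414096
x = r cos θ + √(L² − h²) = 32.787400 + 226.676525 = 259.463925

259.4639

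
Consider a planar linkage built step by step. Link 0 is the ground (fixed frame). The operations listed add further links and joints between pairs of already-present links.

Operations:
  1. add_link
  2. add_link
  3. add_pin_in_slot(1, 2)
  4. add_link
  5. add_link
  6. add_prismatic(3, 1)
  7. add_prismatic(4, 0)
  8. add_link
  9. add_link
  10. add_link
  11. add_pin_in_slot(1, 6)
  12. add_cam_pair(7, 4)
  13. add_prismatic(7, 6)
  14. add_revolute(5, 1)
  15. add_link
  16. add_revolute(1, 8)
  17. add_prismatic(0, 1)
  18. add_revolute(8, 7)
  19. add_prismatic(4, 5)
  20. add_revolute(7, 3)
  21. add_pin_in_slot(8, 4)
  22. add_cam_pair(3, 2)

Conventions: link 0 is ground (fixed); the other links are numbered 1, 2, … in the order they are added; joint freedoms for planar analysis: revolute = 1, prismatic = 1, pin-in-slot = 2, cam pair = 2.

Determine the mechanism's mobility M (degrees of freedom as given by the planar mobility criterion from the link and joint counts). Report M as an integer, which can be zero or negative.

(L,J1,J2)=(1,0,0); link0 fixed
link1: (2,0,0)
link2: (3,0,0)
PS 1-2 [J2]: (3,0,1)
link3: (4,0,1)
link4: (5,0,1)
P 3-1 [J1]: (5,1,1)
P 4-0 [J1]: (5,2,1)
link5: (6,2,1)
link6: (7,2,1)
link7: (8,2,1)
PS 1-6 [J2]: (8,2,2)
C 7-4 [J2]: (8,2,3)
P 7-6 [J1]: (8,3,3)
R 5-1 [J1]: (8,4,3)
link8: (9,4,3)
R 1-8 [J1]: (9,5,3)
P 0-1 [J1]: (9,6,3)
R 8-7 [J1]: (9,7,3)
P 4-5 [J1]: (9,8,3)
R 7-3 [J1]: (9,9,3)
PS 8-4 [J2]: (9,9,4)
C 3-2 [J2]: (9,9,5)
Grübler: 3·8 − 2·9 − 5 = 1

M = 1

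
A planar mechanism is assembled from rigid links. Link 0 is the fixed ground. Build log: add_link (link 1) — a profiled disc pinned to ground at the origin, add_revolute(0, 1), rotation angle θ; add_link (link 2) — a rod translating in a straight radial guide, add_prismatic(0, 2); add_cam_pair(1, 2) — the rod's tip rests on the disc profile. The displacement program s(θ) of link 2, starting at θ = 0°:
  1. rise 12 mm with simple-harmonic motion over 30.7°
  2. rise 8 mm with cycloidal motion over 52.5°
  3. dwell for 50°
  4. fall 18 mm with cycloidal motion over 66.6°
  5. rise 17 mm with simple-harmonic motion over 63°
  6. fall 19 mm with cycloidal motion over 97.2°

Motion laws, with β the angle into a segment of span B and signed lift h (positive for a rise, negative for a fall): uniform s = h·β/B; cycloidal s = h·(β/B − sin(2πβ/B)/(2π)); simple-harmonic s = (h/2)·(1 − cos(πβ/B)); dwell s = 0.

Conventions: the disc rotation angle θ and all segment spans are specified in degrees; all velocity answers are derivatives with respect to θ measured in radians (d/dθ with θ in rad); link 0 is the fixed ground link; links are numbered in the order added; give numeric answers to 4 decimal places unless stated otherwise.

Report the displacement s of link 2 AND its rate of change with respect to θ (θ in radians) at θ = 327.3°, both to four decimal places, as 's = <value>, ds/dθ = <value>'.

seg 1 [0°–30.7°] simple-harmonic, h=12: full span → s += 12 → s = 12.0000
seg 2 [30.7°–83.2°] cycloidal, h=8: full span → s += 8 → s = 20.0000
seg 3 [83.2°–133.2°] dwell: s stays 20.0000
seg 4 [133.2°–199.8°] cycloidal, h=-18: full span → s += -18 → s = 2.0000
seg 5 [199.8°–262.8°] simple-harmonic, h=17: full span → s += 17 → s = 19.0000
seg 6 [262.8°–360°] cycloidal, h=-19: θ=327.3° here. β=64.5, B=97.2. -19·(0.6636 − sin(2π·0.6636)/(2π)) = -15.1970 → s = 3.8030
velocity in seg [262.8°–360°] (cycloidal), θ in radians: β = 64.5° = 1.1257 rad, B = 97.2° = 1.6965 rad; ds/dθ = (h/B)(1 − cos(2πβ/B)) = ((-19)/1.6965)(1 − cos(2π·0.6636)) = -16.986718 mm/rad

s = 3.8030, ds/dθ = -16.9867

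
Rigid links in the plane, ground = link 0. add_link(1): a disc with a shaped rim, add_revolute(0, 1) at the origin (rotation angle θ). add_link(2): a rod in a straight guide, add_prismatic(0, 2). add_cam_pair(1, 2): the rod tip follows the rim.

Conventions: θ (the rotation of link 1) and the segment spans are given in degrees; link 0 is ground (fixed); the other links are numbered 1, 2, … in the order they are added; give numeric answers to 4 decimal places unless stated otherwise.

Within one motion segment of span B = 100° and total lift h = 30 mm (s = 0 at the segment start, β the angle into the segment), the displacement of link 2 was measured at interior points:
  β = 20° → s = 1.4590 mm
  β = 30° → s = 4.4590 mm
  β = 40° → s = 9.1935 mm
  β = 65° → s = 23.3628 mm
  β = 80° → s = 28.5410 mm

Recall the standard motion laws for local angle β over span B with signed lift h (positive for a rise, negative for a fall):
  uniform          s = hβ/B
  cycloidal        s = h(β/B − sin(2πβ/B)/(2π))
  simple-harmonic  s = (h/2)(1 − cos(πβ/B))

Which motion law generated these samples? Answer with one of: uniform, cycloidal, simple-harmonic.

candidates at β/B = r: uniform s = h·r (linear in β); cycloidal s = h·(r − sin(2πr)/(2π)); simple-harmonic s = (h/2)(1 − cos(πr))
β=20°: printed 1.4590 | uniform 6.0000, cycloidal 1.4590, simple-harmonic 2.8647
β=30°: printed 4.4590 | uniform 9.0000, cycloidal 4.4590, simple-harmonic 6.1832
β=40°: printed 9.1935 | uniform 12.0000, cycloidal 9.1935, simple-harmonic 10.3647
β=65°: printed 23.3628 | uniform 19.5000, cycloidal 23.3628, simple-harmonic 21.8099
β=80°: printed 28.5410 | uniform 24.0000, cycloidal 28.5410, simple-harmonic 27.1353
only one law matches every sample → cycloidal

cycloidal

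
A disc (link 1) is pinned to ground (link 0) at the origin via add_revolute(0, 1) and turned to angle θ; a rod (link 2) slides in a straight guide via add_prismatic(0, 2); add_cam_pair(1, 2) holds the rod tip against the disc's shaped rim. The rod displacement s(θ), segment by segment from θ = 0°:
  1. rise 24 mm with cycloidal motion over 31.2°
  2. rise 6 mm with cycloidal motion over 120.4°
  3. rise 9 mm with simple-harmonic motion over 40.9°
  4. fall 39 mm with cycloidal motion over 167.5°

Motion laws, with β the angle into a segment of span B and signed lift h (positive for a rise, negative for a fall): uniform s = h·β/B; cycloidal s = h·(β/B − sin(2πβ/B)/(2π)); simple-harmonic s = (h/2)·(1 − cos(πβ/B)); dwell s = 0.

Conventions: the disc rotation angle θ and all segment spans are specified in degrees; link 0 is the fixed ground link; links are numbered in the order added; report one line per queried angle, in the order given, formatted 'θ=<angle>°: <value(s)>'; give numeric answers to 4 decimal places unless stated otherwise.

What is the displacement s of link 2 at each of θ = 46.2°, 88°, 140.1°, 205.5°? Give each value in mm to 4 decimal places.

segment 1 (0° to 31.2°, cycloidal, h = 24) is passed completely: s = 0.0000 + (24) = 24.0000
θ = 46.2° falls in segment 2 (31.2° to 151.6°, cycloidal, h = 6): β = 46.2 − 31.2 = 15°, B = 120.4°; Δs = 6·(0.1246 − sin(2π·0.1246)/(2π)) = 0.0740; s = 24.0000 + 0.0740 = 24.0740
θ = 88° falls in segment 2 (31.2° to 151.6°, cycloidal, h = 6): β = 88 − 31.2 = 56.8°, B = 120.4°; Δs = 6·(0.4718 − sin(2π·0.4718)/(2π)) = 2.6620; s = 24.0000 + 2.6620 = 26.6620
θ = 140.1° falls in segment 2 (31.2° to 151.6°, cycloidal, h = 6): β = 140.1 − 31.2 = 108.9°, B = 120.4°; Δs = 6·(0.9045 − sin(2π·0.9045)/(2π)) = 5.9662; s = 24.0000 + 5.9662 = 29.9662
segment 2 (31.2° to 151.6°, cycloidal, h = 6) is passed completely: s = 24.0000 + (6) = 30.0000
segment 3 (151.6° to 192.5°, simple-harmonic, h = 9) is passed completely: s = 30.0000 + (9) = 39.0000
θ = 205.5° falls in segment 4 (192.5° to 360°, cycloidal, h = -39): β = 205.5 − 192.5 = 13°, B = 167.5°; Δs = -39·(0.0776 − sin(2π·0.0776)/(2π)) = -0.1185; s = 39.0000 − 0.1185 = 38.8815

θ=46.2°: 24.0740
θ=88°: 26.6620
θ=140.1°: 29.9662
θ=205.5°: 38.8815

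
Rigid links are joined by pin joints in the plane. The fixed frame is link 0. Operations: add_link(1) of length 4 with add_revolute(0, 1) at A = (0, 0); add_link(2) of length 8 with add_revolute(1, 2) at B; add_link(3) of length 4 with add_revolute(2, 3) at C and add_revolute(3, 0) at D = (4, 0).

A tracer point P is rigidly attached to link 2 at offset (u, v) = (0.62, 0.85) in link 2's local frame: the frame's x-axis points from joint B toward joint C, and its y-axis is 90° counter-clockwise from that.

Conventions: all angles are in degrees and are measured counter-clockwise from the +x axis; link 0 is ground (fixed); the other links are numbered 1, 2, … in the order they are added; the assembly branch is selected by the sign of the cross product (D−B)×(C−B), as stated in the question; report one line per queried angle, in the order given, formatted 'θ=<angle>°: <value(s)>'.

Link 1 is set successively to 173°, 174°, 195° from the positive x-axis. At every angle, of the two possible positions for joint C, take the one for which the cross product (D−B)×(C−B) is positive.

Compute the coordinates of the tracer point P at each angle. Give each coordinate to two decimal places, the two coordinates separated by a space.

A=(0,0), D=(4.00,0)
θ=173°: B = A + 4.00·(cos173°, sin173°) = (-3.9702, 0.4875)
θ=173°: |BD| = 7.9851
θ=173°: circle(B,8.00) ∩ circle(D,4.00): a=6.9981, h=3.8763
θ=173°:   candidates: C₊=(3.2516,3.9294) cross=30.953; C₋=(2.7783,-3.8089) cross=-30.953
θ=173°:   branch + wants cross > 0 → take C=(3.2516,3.9294) (cross=30.953)
θ=173°: ex = (C−B)/|BC| = (0.9027,0.4302); ey = (-0.4302,0.9027)
θ=173°: P = B + 0.62·ex + 0.85·ey = (-3.7762,1.5215)
θ=174°: B = A + 4.00·(cos174°, sin174°) = (-3.9781, 0.4181)
θ=174°: |BD| = 7.9890
θ=174°: circle(B,8.00) ∩ circle(D,4.00): a=6.9986, h=3.8754
θ=174°:   candidates: C₊=(3.2138,3.9220) cross=30.961; C₋=(2.8081,-3.8183) cross=-30.961
θ=174°:   branch + wants cross > 0 → take C=(3.2138,3.9220) (cross=30.961)
θ=174°: ex = (C−B)/|BC| = (0.8990,0.4380); ey = (-0.4380,0.8990)
θ=174°: P = B + 0.62·ex + 0.85·ey = (-3.7930,1.4538)
θ=195°: B = A + 4.00·(cos195°, sin195°) = (-3.8637, -1.0353)
θ=195°: |BD| = 7.9316
θ=195°: circle(B,8.00) ∩ circle(D,4.00): a=6.9917, h=3.8880
θ=195°:   candidates: C₊=(2.5607,3.7321) cross=30.838; C₋=(3.5756,-3.9774) cross=-30.838
θ=195°:   branch + wants cross > 0 → take C=(2.5607,3.7321) (cross=30.838)
θ=195°: ex = (C−B)/|BC| = (0.8030,0.5959); ey = (-0.5959,0.8030)
θ=195°: P = B + 0.62·ex + 0.85·ey = (-3.8723,0.0168)

θ=173°: -3.78 1.52
θ=174°: -3.79 1.45
θ=195°: -3.87 0.02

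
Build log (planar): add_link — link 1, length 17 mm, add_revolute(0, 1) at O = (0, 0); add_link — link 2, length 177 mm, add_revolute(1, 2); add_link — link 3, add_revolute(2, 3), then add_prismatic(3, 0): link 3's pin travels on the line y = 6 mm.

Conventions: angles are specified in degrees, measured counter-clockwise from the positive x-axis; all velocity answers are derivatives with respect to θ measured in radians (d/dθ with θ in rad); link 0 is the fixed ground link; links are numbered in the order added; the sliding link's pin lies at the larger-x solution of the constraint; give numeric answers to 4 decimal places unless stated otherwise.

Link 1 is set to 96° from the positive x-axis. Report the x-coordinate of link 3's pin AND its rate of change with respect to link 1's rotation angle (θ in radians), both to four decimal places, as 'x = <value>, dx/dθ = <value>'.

geometry: r = 17 mm, L = 177 mm, e = 6 mm
crank pin P = (r cos θ, r sin θ) = (-1.776984, 16.906872)
h = r sin θ − e = 16.906872 − 6 = 10.906872
x = r cos θ + √(L² − h²) = -1.776984 + 176.663636 = 174.886652
dx/dθ = −r sin θ − h·r cos θ/√(L² − h²) (θ in radians; h = 10.906872) = -16.797165

x = 174.8867, dx/dθ = -16.7972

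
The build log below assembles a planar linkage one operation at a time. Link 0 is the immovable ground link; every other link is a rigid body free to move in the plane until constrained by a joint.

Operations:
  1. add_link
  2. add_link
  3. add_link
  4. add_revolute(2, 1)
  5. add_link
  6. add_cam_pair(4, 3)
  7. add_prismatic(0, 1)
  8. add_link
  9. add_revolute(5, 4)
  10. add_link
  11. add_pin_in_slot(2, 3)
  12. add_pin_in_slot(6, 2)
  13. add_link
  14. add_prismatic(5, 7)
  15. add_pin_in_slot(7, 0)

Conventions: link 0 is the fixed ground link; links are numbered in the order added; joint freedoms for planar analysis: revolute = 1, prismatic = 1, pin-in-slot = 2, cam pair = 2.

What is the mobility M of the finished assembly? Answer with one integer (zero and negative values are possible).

L=1 J1=0 J2=0
add link → L=2 J1=0 J2=0
add link → L=3 J1=0 J2=0
add link → L=4 J1=0 J2=0
R@2,1 dof=1 J1 → L=4 J1=1 J2=0
add link → L=5 J1=1 J2=0
C@4,3 dof=2 J2 → L=5 J1=1 J2=1
P@0,1 dof=1 J1 → L=5 J1=2 J2=1
add link → L=6 J1=2 J2=1
R@5,4 dof=1 J1 → L=6 J1=3 J2=1
add link → L=7 J1=3 J2=1
PS@2,3 dof=2 J2 → L=7 J1=3 J2=2
PS@6,2 dof=2 J2 → L=7 J1=3 J2=3
add link → L=8 J1=3 J2=3
P@5,7 dof=1 J1 → L=8 J1=4 J2=3
PS@7,0 dof=2 J2 → L=8 J1=4 J2=4
M=3(L−1)−2J1−J2=3·7−2·4−4=9

M = 9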